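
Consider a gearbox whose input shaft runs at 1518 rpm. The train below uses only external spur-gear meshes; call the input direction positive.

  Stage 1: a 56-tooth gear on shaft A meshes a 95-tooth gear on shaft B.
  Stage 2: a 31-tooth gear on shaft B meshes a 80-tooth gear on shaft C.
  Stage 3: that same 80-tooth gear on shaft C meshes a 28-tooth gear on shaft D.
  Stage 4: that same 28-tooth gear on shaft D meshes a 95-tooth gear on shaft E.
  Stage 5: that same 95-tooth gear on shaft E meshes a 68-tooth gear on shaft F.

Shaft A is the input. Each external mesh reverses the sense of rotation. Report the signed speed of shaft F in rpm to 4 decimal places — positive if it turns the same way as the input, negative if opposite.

Stage 1 [56T→95T]: ω = 1518.0000×56/95 = 894.8211 rpm, dir flips to −; running = −894.8211
Stage 2 [31T→80T]: ω = 894.8211×31/80 = 346.7432 rpm, dir flips to +; running = +346.7432
Stage 3 [80T→28T]: ω = 346.7432×80/28 = 990.6947 rpm, dir flips to −; running = −990.6947
Stage 4 [28T→95T]: ω = 990.6947×28/95 = 291.9942 rpm, dir flips to +; running = +291.9942
Stage 5 [95T→68T]: ω = 291.9942×95/68 = 407.9331 rpm, dir flips to −; running = −407.9331

-407.9331 rpm (opposite to input, |ω| = 407.9331 rpm)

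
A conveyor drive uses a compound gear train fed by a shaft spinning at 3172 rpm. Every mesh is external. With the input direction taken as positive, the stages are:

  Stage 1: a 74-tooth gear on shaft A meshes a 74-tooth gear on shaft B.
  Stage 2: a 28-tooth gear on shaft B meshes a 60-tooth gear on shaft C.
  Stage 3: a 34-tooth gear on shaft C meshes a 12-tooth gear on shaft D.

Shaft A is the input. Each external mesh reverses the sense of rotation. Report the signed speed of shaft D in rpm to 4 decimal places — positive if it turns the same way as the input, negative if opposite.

Stage 1 [74T→74T]: ω = 3172.0000×74/74 = 3172.0000 rpm, dir flips to −; running = −3172.0000
Stage 2 [28T→60T]: ω = 3172.0000×28/60 = 1480.2667 rpm, dir flips to +; running = +1480.2667
Stage 3 [34T→12T]: ω = 1480.2667×34/12 = 4194.0889 rpm, dir flips to −; running = −4194.0889

-4194.0889 rpm (opposite to input, |ω| = 4194.0889 rpm)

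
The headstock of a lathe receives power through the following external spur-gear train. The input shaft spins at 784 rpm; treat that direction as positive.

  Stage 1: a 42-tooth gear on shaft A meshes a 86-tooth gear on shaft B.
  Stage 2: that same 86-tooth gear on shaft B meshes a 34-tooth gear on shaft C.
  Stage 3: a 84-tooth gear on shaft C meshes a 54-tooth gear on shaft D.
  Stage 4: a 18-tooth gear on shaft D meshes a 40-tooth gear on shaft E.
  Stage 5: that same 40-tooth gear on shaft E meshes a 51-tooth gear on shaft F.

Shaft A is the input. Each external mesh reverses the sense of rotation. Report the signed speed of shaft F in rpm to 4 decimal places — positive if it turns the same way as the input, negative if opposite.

-531.7093 rpm (opposite to input, |ω| = 531.7093 rpm)

Stage 1 [42T→86T]: ω = 784.0000×42/86 = 382.8837 rpm, dir flips to −; running = −382.8837
Stage 2 [86T→34T]: ω = 382.8837×86/34 = 968.4706 rpm, dir flips to +; running = +968.4706
Stage 3 [84T→54T]: ω = 968.4706×84/54 = 1506.5098 rpm, dir flips to −; running = −1506.5098
Stage 4 [18T→40T]: ω = 1506.5098×18/40 = 677.9294 rpm, dir flips to +; running = +677.9294
Stage 5 [40T→51T]: ω = 677.9294×40/51 = 531.7093 rpm, dir flips to −; running = −531.7093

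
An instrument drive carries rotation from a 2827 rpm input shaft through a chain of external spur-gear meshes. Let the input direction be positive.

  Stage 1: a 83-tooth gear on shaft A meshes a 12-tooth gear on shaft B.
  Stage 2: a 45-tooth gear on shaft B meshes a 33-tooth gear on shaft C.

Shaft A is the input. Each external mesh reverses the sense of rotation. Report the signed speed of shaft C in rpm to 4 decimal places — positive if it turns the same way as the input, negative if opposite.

Stage 1 [83T→12T]: ω = 2827.0000×83/12 = 19553.4167 rpm, dir flips to −; running = −19553.4167
Stage 2 [45T→33T]: ω = 19553.4167×45/33 = 26663.7500 rpm, dir flips to +; running = +26663.7500

+26663.7500 rpm (same as input, |ω| = 26663.7500 rpm)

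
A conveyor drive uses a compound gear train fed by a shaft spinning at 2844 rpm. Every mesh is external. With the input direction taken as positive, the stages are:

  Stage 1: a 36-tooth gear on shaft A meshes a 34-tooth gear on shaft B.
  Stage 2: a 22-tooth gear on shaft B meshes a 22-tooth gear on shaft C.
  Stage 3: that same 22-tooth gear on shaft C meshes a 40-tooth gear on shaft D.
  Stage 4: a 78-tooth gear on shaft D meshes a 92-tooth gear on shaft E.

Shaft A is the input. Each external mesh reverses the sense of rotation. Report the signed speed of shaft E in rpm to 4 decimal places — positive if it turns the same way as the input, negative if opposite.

+1404.1795 rpm (same as input, |ω| = 1404.1795 rpm)

Stage 1 [36T→34T]: ω = 2844.0000×36/34 = 3011.2941 rpm, dir flips to −; running = −3011.2941
Stage 2 [22T→22T]: ω = 3011.2941×22/22 = 3011.2941 rpm, dir flips to +; running = +3011.2941
Stage 3 [22T→40T]: ω = 3011.2941×22/40 = 1656.2118 rpm, dir flips to −; running = −1656.2118
Stage 4 [78T→92T]: ω = 1656.2118×78/92 = 1404.1795 rpm, dir flips to +; running = +1404.1795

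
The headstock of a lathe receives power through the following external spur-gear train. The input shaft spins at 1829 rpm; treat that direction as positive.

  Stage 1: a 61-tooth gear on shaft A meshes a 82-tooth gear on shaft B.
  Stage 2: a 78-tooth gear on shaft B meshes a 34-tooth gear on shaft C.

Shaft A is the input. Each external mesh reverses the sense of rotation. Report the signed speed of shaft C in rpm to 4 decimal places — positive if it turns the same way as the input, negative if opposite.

Stage 1 [61T→82T]: ω = 1829.0000×61/82 = 1360.5976 rpm, dir flips to −; running = −1360.5976
Stage 2 [78T→34T]: ω = 1360.5976×78/34 = 3121.3709 rpm, dir flips to +; running = +3121.3709

+3121.3709 rpm (same as input, |ω| = 3121.3709 rpm)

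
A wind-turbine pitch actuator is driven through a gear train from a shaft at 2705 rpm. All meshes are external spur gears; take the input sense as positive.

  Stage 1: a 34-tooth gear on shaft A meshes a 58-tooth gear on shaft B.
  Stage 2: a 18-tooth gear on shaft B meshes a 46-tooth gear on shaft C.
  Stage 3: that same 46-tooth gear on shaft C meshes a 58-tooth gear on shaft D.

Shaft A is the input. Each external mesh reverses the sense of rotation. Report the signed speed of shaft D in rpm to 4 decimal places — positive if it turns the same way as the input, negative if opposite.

-492.1106 rpm (opposite to input, |ω| = 492.1106 rpm)

Stage 1 [34T→58T]: ω = 2705.0000×34/58 = 1585.6897 rpm, dir flips to −; running = −1585.6897
Stage 2 [18T→46T]: ω = 1585.6897×18/46 = 620.4873 rpm, dir flips to +; running = +620.4873
Stage 3 [46T→58T]: ω = 620.4873×46/58 = 492.1106 rpm, dir flips to −; running = −492.1106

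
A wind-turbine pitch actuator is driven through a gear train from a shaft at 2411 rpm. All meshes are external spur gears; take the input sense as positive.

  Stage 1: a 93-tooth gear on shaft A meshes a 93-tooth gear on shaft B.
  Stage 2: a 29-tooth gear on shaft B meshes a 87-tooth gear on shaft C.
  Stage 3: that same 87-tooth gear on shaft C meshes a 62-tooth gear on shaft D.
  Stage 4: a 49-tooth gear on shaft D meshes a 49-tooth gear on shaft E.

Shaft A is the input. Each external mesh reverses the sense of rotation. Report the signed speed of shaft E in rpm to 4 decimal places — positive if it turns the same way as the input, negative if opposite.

Stage 1 [93T→93T]: ω = 2411.0000×93/93 = 2411.0000 rpm, dir flips to −; running = −2411.0000
Stage 2 [29T→87T]: ω = 2411.0000×29/87 = 803.6667 rpm, dir flips to +; running = +803.6667
Stage 3 [87T→62T]: ω = 803.6667×87/62 = 1127.7258 rpm, dir flips to −; running = −1127.7258
Stage 4 [49T→49T]: ω = 1127.7258×49/49 = 1127.7258 rpm, dir flips to +; running = +1127.7258

+1127.7258 rpm (same as input, |ω| = 1127.7258 rpm)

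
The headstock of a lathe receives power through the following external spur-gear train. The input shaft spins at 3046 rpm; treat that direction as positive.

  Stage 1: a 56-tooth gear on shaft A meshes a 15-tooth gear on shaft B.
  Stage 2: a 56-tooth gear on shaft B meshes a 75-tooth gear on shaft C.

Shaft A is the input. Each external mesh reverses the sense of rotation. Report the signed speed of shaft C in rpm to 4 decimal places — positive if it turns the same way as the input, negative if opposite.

+8490.8942 rpm (same as input, |ω| = 8490.8942 rpm)

Stage 1 [56T→15T]: ω = 3046.0000×56/15 = 11371.7333 rpm, dir flips to −; running = −11371.7333
Stage 2 [56T→75T]: ω = 11371.7333×56/75 = 8490.8942 rpm, dir flips to +; running = +8490.8942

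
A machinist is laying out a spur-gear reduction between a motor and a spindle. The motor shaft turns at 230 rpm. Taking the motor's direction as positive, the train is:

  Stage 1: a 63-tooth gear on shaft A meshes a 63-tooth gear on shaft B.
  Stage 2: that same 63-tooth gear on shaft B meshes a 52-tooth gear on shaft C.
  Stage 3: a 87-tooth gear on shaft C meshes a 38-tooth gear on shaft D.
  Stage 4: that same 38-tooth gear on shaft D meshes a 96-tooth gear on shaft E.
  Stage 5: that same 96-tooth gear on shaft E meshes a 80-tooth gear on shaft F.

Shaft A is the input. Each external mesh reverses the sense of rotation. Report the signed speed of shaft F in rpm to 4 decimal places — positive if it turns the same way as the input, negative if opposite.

-303.0361 rpm (opposite to input, |ω| = 303.0361 rpm)

Stage 1 [63T→63T]: ω = 230.0000×63/63 = 230.0000 rpm, dir flips to −; running = −230.0000
Stage 2 [63T→52T]: ω = 230.0000×63/52 = 278.6538 rpm, dir flips to +; running = +278.6538
Stage 3 [87T→38T]: ω = 278.6538×87/38 = 637.9706 rpm, dir flips to −; running = −637.9706
Stage 4 [38T→96T]: ω = 637.9706×38/96 = 252.5300 rpm, dir flips to +; running = +252.5300
Stage 5 [96T→80T]: ω = 252.5300×96/80 = 303.0361 rpm, dir flips to −; running = −303.0361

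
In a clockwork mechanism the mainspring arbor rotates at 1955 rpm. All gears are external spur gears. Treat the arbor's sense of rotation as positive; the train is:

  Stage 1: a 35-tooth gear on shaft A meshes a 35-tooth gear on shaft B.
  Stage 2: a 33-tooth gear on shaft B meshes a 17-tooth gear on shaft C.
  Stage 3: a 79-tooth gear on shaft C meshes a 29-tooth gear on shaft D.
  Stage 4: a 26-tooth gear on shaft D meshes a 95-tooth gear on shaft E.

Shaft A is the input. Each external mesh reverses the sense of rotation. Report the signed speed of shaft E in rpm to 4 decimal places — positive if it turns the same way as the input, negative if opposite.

+2829.3757 rpm (same as input, |ω| = 2829.3757 rpm)

Stage 1 [35T→35T]: ω = 1955.0000×35/35 = 1955.0000 rpm, dir flips to −; running = −1955.0000
Stage 2 [33T→17T]: ω = 1955.0000×33/17 = 3795.0000 rpm, dir flips to +; running = +3795.0000
Stage 3 [79T→29T]: ω = 3795.0000×79/29 = 10338.1034 rpm, dir flips to −; running = −10338.1034
Stage 4 [26T→95T]: ω = 10338.1034×26/95 = 2829.3757 rpm, dir flips to +; running = +2829.3757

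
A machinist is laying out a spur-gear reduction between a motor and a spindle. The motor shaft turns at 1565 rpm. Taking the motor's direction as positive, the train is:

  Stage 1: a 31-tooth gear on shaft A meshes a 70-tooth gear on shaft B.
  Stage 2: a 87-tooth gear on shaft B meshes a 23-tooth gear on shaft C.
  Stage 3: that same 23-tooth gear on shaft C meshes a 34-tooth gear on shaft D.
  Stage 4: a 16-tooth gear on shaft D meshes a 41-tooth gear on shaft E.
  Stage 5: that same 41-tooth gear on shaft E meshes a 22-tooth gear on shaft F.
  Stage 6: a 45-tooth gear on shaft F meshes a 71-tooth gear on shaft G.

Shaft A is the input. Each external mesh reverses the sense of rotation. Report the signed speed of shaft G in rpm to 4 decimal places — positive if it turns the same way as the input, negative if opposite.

+817.4662 rpm (same as input, |ω| = 817.4662 rpm)

Stage 1 [31T→70T]: ω = 1565.0000×31/70 = 693.0714 rpm, dir flips to −; running = −693.0714
Stage 2 [87T→23T]: ω = 693.0714×87/23 = 2621.6180 rpm, dir flips to +; running = +2621.6180
Stage 3 [23T→34T]: ω = 2621.6180×23/34 = 1773.4475 rpm, dir flips to −; running = −1773.4475
Stage 4 [16T→41T]: ω = 1773.4475×16/41 = 692.0771 rpm, dir flips to +; running = +692.0771
Stage 5 [41T→22T]: ω = 692.0771×41/22 = 1289.7800 rpm, dir flips to −; running = −1289.7800
Stage 6 [45T→71T]: ω = 1289.7800×45/71 = 817.4662 rpm, dir flips to +; running = +817.4662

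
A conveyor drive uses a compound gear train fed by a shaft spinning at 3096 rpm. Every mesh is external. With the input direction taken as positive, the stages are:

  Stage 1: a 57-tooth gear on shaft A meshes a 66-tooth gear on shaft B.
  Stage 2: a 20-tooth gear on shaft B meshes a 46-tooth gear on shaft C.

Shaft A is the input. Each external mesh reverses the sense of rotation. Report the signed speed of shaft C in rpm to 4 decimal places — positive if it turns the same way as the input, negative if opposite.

Stage 1 [57T→66T]: ω = 3096.0000×57/66 = 2673.8182 rpm, dir flips to −; running = −2673.8182
Stage 2 [20T→46T]: ω = 2673.8182×20/46 = 1162.5296 rpm, dir flips to +; running = +1162.5296

+1162.5296 rpm (same as input, |ω| = 1162.5296 rpm)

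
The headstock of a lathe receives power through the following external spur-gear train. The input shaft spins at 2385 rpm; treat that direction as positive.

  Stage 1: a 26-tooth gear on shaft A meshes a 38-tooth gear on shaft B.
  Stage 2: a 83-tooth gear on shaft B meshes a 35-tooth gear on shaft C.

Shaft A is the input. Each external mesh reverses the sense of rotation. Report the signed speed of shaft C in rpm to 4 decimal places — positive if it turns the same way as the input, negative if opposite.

Stage 1 [26T→38T]: ω = 2385.0000×26/38 = 1631.8421 rpm, dir flips to −; running = −1631.8421
Stage 2 [83T→35T]: ω = 1631.8421×83/35 = 3869.7970 rpm, dir flips to +; running = +3869.7970

+3869.7970 rpm (same as input, |ω| = 3869.7970 rpm)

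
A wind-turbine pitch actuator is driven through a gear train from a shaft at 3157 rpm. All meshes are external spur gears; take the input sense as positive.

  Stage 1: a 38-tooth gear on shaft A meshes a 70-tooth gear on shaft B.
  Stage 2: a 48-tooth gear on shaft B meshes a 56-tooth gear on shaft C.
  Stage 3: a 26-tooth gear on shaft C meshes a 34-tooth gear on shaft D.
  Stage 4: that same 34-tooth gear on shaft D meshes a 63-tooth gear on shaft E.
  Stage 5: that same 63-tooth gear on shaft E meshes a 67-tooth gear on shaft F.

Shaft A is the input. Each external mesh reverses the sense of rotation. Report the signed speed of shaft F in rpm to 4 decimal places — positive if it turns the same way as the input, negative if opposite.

Stage 1 [38T→70T]: ω = 3157.0000×38/70 = 1713.8000 rpm, dir flips to −; running = −1713.8000
Stage 2 [48T→56T]: ω = 1713.8000×48/56 = 1468.9714 rpm, dir flips to +; running = +1468.9714
Stage 3 [26T→34T]: ω = 1468.9714×26/34 = 1123.3311 rpm, dir flips to −; running = −1123.3311
Stage 4 [34T→63T]: ω = 1123.3311×34/63 = 606.2422 rpm, dir flips to +; running = +606.2422
Stage 5 [63T→67T]: ω = 606.2422×63/67 = 570.0486 rpm, dir flips to −; running = −570.0486

-570.0486 rpm (opposite to input, |ω| = 570.0486 rpm)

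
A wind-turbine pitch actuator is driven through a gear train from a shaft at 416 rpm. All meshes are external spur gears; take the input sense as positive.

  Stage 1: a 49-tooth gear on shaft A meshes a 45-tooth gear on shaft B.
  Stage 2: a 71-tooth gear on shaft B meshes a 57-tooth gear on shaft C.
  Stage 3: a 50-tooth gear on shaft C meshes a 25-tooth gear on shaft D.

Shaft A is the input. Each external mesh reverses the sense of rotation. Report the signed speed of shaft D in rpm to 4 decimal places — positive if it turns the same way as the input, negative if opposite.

-1128.4710 rpm (opposite to input, |ω| = 1128.4710 rpm)

Stage 1 [49T→45T]: ω = 416.0000×49/45 = 452.9778 rpm, dir flips to −; running = −452.9778
Stage 2 [71T→57T]: ω = 452.9778×71/57 = 564.2355 rpm, dir flips to +; running = +564.2355
Stage 3 [50T→25T]: ω = 564.2355×50/25 = 1128.4710 rpm, dir flips to −; running = −1128.4710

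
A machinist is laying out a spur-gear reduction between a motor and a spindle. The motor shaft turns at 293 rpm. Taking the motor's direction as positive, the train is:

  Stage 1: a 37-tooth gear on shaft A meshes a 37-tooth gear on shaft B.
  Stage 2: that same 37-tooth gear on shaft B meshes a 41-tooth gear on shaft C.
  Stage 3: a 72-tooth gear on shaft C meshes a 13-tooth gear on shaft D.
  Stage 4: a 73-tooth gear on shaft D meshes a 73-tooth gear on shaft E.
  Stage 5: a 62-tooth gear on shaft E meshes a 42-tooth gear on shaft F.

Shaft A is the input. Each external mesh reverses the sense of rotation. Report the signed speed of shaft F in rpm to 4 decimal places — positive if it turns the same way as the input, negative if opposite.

Stage 1 [37T→37T]: ω = 293.0000×37/37 = 293.0000 rpm, dir flips to −; running = −293.0000
Stage 2 [37T→41T]: ω = 293.0000×37/41 = 264.4146 rpm, dir flips to +; running = +264.4146
Stage 3 [72T→13T]: ω = 264.4146×72/13 = 1464.4503 rpm, dir flips to −; running = −1464.4503
Stage 4 [73T→73T]: ω = 1464.4503×73/73 = 1464.4503 rpm, dir flips to +; running = +1464.4503
Stage 5 [62T→42T]: ω = 1464.4503×62/42 = 2161.8076 rpm, dir flips to −; running = −2161.8076

-2161.8076 rpm (opposite to input, |ω| = 2161.8076 rpm)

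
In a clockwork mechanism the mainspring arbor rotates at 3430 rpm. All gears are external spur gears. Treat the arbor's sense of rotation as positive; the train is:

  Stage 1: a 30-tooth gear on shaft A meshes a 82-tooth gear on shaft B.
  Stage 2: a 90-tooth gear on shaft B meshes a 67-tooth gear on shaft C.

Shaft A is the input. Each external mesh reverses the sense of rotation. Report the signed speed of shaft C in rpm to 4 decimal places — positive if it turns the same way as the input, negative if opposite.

Stage 1 [30T→82T]: ω = 3430.0000×30/82 = 1254.8780 rpm, dir flips to −; running = −1254.8780
Stage 2 [90T→67T]: ω = 1254.8780×90/67 = 1685.6571 rpm, dir flips to +; running = +1685.6571

+1685.6571 rpm (same as input, |ω| = 1685.6571 rpm)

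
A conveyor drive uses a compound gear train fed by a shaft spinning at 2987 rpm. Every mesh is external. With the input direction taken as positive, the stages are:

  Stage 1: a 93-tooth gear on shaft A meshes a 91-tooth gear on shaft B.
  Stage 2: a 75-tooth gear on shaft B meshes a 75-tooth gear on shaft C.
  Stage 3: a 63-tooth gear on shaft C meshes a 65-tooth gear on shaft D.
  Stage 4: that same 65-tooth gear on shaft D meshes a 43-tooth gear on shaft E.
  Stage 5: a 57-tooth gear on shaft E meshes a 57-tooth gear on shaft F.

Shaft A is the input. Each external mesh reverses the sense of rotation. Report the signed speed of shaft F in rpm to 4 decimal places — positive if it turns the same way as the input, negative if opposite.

Stage 1 [93T→91T]: ω = 2987.0000×93/91 = 3052.6484 rpm, dir flips to −; running = −3052.6484
Stage 2 [75T→75T]: ω = 3052.6484×75/75 = 3052.6484 rpm, dir flips to +; running = +3052.6484
Stage 3 [63T→65T]: ω = 3052.6484×63/65 = 2958.7207 rpm, dir flips to −; running = −2958.7207
Stage 4 [65T→43T]: ω = 2958.7207×65/43 = 4472.4848 rpm, dir flips to +; running = +4472.4848
Stage 5 [57T→57T]: ω = 4472.4848×57/57 = 4472.4848 rpm, dir flips to −; running = −4472.4848

-4472.4848 rpm (opposite to input, |ω| = 4472.4848 rpm)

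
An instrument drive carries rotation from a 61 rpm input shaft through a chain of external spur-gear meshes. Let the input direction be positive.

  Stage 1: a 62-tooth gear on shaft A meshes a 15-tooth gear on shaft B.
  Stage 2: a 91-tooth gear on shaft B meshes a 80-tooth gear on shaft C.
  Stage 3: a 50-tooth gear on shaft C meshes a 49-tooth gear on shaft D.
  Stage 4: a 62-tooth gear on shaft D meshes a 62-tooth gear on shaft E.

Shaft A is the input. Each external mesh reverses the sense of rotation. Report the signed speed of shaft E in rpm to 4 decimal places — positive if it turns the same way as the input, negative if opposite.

Stage 1 [62T→15T]: ω = 61.0000×62/15 = 252.1333 rpm, dir flips to −; running = −252.1333
Stage 2 [91T→80T]: ω = 252.1333×91/80 = 286.8017 rpm, dir flips to +; running = +286.8017
Stage 3 [50T→49T]: ω = 286.8017×50/49 = 292.6548 rpm, dir flips to −; running = −292.6548
Stage 4 [62T→62T]: ω = 292.6548×62/62 = 292.6548 rpm, dir flips to +; running = +292.6548

+292.6548 rpm (same as input, |ω| = 292.6548 rpm)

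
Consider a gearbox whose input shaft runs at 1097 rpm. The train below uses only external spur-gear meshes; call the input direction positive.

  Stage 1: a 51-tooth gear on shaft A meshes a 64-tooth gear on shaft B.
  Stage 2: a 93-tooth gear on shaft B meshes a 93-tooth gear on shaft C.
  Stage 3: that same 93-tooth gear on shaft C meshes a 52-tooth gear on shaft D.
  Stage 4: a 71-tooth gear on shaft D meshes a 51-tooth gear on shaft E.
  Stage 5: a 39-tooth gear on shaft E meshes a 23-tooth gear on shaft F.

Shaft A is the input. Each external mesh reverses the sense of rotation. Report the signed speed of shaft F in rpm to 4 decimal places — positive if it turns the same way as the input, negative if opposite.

Stage 1 [51T→64T]: ω = 1097.0000×51/64 = 874.1719 rpm, dir flips to −; running = −874.1719
Stage 2 [93T→93T]: ω = 874.1719×93/93 = 874.1719 rpm, dir flips to +; running = +874.1719
Stage 3 [93T→52T]: ω = 874.1719×93/52 = 1563.4228 rpm, dir flips to −; running = −1563.4228
Stage 4 [71T→51T]: ω = 1563.4228×71/51 = 2176.5297 rpm, dir flips to +; running = +2176.5297
Stage 5 [39T→23T]: ω = 2176.5297×39/23 = 3690.6374 rpm, dir flips to −; running = −3690.6374

-3690.6374 rpm (opposite to input, |ω| = 3690.6374 rpm)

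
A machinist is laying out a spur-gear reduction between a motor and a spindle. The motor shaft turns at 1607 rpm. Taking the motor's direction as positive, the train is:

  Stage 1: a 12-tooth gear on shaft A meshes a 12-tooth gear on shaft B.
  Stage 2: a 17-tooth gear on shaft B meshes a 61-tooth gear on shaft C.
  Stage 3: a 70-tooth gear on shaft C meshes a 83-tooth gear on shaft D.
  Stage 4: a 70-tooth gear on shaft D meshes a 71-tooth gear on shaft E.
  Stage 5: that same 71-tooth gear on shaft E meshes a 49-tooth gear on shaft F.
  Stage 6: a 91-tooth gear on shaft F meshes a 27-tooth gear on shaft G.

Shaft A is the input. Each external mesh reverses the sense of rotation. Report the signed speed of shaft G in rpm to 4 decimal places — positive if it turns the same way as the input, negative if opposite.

+1818.5887 rpm (same as input, |ω| = 1818.5887 rpm)

Stage 1 [12T→12T]: ω = 1607.0000×12/12 = 1607.0000 rpm, dir flips to −; running = −1607.0000
Stage 2 [17T→61T]: ω = 1607.0000×17/61 = 447.8525 rpm, dir flips to +; running = +447.8525
Stage 3 [70T→83T]: ω = 447.8525×70/83 = 377.7069 rpm, dir flips to −; running = −377.7069
Stage 4 [70T→71T]: ω = 377.7069×70/71 = 372.3871 rpm, dir flips to +; running = +372.3871
Stage 5 [71T→49T]: ω = 372.3871×71/49 = 539.5813 rpm, dir flips to −; running = −539.5813
Stage 6 [91T→27T]: ω = 539.5813×91/27 = 1818.5887 rpm, dir flips to +; running = +1818.5887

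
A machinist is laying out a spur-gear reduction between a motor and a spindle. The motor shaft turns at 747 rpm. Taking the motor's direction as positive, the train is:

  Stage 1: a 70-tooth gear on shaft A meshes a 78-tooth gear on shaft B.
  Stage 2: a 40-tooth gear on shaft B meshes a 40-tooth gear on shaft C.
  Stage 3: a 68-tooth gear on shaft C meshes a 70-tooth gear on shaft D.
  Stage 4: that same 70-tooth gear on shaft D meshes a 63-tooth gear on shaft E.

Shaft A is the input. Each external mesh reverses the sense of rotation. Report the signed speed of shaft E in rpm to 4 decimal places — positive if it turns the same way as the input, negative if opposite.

Stage 1 [70T→78T]: ω = 747.0000×70/78 = 670.3846 rpm, dir flips to −; running = −670.3846
Stage 2 [40T→40T]: ω = 670.3846×40/40 = 670.3846 rpm, dir flips to +; running = +670.3846
Stage 3 [68T→70T]: ω = 670.3846×68/70 = 651.2308 rpm, dir flips to −; running = −651.2308
Stage 4 [70T→63T]: ω = 651.2308×70/63 = 723.5897 rpm, dir flips to +; running = +723.5897

+723.5897 rpm (same as input, |ω| = 723.5897 rpm)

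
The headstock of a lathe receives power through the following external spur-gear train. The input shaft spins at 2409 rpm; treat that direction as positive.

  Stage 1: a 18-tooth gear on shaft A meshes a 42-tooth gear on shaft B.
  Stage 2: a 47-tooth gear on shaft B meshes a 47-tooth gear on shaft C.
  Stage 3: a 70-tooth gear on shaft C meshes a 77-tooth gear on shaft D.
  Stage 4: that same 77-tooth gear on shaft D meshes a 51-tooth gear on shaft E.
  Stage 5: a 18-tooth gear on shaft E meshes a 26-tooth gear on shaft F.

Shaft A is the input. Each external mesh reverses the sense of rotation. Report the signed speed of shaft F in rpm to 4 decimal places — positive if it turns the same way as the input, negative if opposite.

Stage 1 [18T→42T]: ω = 2409.0000×18/42 = 1032.4286 rpm, dir flips to −; running = −1032.4286
Stage 2 [47T→47T]: ω = 1032.4286×47/47 = 1032.4286 rpm, dir flips to +; running = +1032.4286
Stage 3 [70T→77T]: ω = 1032.4286×70/77 = 938.5714 rpm, dir flips to −; running = −938.5714
Stage 4 [77T→51T]: ω = 938.5714×77/51 = 1417.0588 rpm, dir flips to +; running = +1417.0588
Stage 5 [18T→26T]: ω = 1417.0588×18/26 = 981.0407 rpm, dir flips to −; running = −981.0407

-981.0407 rpm (opposite to input, |ω| = 981.0407 rpm)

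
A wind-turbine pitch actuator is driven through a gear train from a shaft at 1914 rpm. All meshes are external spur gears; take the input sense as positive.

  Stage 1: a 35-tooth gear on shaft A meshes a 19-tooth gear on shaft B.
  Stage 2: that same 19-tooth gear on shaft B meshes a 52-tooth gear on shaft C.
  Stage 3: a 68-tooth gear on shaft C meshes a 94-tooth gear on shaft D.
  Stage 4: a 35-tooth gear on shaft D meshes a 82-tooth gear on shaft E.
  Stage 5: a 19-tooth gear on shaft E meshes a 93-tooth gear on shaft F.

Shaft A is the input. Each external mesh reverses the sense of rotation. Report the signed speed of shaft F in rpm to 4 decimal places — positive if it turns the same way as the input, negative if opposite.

Stage 1 [35T→19T]: ω = 1914.0000×35/19 = 3525.7895 rpm, dir flips to −; running = −3525.7895
Stage 2 [19T→52T]: ω = 3525.7895×19/52 = 1288.2692 rpm, dir flips to +; running = +1288.2692
Stage 3 [68T→94T]: ω = 1288.2692×68/94 = 931.9394 rpm, dir flips to −; running = −931.9394
Stage 4 [35T→82T]: ω = 931.9394×35/82 = 397.7790 rpm, dir flips to +; running = +397.7790
Stage 5 [19T→93T]: ω = 397.7790×19/93 = 81.2667 rpm, dir flips to −; running = −81.2667

-81.2667 rpm (opposite to input, |ω| = 81.2667 rpm)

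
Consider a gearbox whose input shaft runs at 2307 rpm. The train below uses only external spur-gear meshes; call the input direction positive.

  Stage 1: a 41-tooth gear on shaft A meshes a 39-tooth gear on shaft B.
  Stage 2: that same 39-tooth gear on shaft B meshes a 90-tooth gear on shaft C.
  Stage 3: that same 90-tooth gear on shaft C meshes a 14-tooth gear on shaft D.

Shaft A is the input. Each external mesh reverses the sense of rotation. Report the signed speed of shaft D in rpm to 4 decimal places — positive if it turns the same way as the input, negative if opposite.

Stage 1 [41T→39T]: ω = 2307.0000×41/39 = 2425.3077 rpm, dir flips to −; running = −2425.3077
Stage 2 [39T→90T]: ω = 2425.3077×39/90 = 1050.9667 rpm, dir flips to +; running = +1050.9667
Stage 3 [90T→14T]: ω = 1050.9667×90/14 = 6756.2143 rpm, dir flips to −; running = −6756.2143

-6756.2143 rpm (opposite to input, |ω| = 6756.2143 rpm)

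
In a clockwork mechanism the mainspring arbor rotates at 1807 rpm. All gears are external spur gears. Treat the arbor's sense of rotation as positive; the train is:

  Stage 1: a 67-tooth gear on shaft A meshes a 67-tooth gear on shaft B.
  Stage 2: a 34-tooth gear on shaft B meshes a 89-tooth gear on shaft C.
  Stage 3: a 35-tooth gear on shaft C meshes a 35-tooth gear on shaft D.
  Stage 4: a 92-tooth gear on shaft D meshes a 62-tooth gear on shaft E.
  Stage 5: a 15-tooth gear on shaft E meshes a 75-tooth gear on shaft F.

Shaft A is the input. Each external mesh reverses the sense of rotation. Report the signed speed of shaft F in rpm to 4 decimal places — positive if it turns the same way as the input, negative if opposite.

Stage 1 [67T→67T]: ω = 1807.0000×67/67 = 1807.0000 rpm, dir flips to −; running = −1807.0000
Stage 2 [34T→89T]: ω = 1807.0000×34/89 = 690.3146 rpm, dir flips to +; running = +690.3146
Stage 3 [35T→35T]: ω = 690.3146×35/35 = 690.3146 rpm, dir flips to −; running = −690.3146
Stage 4 [92T→62T]: ω = 690.3146×92/62 = 1024.3378 rpm, dir flips to +; running = +1024.3378
Stage 5 [15T→75T]: ω = 1024.3378×15/75 = 204.8676 rpm, dir flips to −; running = −204.8676

-204.8676 rpm (opposite to input, |ω| = 204.8676 rpm)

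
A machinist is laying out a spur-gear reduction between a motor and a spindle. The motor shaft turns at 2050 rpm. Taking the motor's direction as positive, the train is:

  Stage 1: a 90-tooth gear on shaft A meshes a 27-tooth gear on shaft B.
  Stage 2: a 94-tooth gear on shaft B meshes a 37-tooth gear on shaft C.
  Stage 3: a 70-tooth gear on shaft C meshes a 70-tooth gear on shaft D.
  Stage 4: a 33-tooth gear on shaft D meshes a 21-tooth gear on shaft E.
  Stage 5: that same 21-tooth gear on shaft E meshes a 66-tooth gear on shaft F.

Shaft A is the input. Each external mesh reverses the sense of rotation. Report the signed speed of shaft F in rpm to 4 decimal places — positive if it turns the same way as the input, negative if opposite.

-8680.1802 rpm (opposite to input, |ω| = 8680.1802 rpm)

Stage 1 [90T→27T]: ω = 2050.0000×90/27 = 6833.3333 rpm, dir flips to −; running = −6833.3333
Stage 2 [94T→37T]: ω = 6833.3333×94/37 = 17360.3604 rpm, dir flips to +; running = +17360.3604
Stage 3 [70T→70T]: ω = 17360.3604×70/70 = 17360.3604 rpm, dir flips to −; running = −17360.3604
Stage 4 [33T→21T]: ω = 17360.3604×33/21 = 27280.5663 rpm, dir flips to +; running = +27280.5663
Stage 5 [21T→66T]: ω = 27280.5663×21/66 = 8680.1802 rpm, dir flips to −; running = −8680.1802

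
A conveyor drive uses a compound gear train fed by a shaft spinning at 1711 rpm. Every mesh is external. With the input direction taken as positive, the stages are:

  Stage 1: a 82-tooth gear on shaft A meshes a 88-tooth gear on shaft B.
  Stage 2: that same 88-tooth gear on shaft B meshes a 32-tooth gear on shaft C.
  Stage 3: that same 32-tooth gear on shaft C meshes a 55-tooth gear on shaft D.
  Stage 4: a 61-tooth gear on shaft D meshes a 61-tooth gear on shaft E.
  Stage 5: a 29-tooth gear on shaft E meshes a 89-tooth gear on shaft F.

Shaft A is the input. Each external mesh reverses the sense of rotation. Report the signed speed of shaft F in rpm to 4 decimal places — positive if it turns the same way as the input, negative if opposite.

Stage 1 [82T→88T]: ω = 1711.0000×82/88 = 1594.3409 rpm, dir flips to −; running = −1594.3409
Stage 2 [88T→32T]: ω = 1594.3409×88/32 = 4384.4375 rpm, dir flips to +; running = +4384.4375
Stage 3 [32T→55T]: ω = 4384.4375×32/55 = 2550.9455 rpm, dir flips to −; running = −2550.9455
Stage 4 [61T→61T]: ω = 2550.9455×61/61 = 2550.9455 rpm, dir flips to +; running = +2550.9455
Stage 5 [29T→89T]: ω = 2550.9455×29/89 = 831.2069 rpm, dir flips to −; running = −831.2069

-831.2069 rpm (opposite to input, |ω| = 831.2069 rpm)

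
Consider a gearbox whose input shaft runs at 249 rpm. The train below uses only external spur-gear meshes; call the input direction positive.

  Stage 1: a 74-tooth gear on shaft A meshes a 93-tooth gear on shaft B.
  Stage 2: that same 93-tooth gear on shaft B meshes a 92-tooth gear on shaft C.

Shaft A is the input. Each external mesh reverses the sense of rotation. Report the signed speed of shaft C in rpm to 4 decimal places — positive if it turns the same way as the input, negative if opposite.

Stage 1 [74T→93T]: ω = 249.0000×74/93 = 198.1290 rpm, dir flips to −; running = −198.1290
Stage 2 [93T→92T]: ω = 198.1290×93/92 = 200.2826 rpm, dir flips to +; running = +200.2826

+200.2826 rpm (same as input, |ω| = 200.2826 rpm)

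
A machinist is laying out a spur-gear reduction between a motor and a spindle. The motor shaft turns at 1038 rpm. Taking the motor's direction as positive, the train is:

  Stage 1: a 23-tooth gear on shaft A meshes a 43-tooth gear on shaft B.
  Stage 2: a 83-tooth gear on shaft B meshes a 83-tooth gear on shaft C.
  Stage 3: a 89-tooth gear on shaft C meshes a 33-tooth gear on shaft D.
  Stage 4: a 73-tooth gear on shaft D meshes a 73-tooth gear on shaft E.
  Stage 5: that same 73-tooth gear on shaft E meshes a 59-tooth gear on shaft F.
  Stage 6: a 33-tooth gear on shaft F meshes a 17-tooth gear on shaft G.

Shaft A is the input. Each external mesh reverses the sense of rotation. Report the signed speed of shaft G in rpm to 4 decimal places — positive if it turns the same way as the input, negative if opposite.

+3596.4056 rpm (same as input, |ω| = 3596.4056 rpm)

Stage 1 [23T→43T]: ω = 1038.0000×23/43 = 555.2093 rpm, dir flips to −; running = −555.2093
Stage 2 [83T→83T]: ω = 555.2093×83/83 = 555.2093 rpm, dir flips to +; running = +555.2093
Stage 3 [89T→33T]: ω = 555.2093×89/33 = 1497.3827 rpm, dir flips to −; running = −1497.3827
Stage 4 [73T→73T]: ω = 1497.3827×73/73 = 1497.3827 rpm, dir flips to +; running = +1497.3827
Stage 5 [73T→59T]: ω = 1497.3827×73/59 = 1852.6938 rpm, dir flips to −; running = −1852.6938
Stage 6 [33T→17T]: ω = 1852.6938×33/17 = 3596.4056 rpm, dir flips to +; running = +3596.4056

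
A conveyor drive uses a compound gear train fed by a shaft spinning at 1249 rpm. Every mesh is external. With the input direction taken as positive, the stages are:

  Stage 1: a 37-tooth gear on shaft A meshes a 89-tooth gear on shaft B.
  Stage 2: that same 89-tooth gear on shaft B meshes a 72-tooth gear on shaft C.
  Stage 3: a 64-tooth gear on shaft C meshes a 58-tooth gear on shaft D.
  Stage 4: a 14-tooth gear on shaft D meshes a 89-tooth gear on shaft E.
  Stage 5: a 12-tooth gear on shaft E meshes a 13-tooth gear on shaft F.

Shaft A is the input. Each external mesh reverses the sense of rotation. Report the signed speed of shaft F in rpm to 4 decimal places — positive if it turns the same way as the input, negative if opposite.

Stage 1 [37T→89T]: ω = 1249.0000×37/89 = 519.2472 rpm, dir flips to −; running = −519.2472
Stage 2 [89T→72T]: ω = 519.2472×89/72 = 641.8472 rpm, dir flips to +; running = +641.8472
Stage 3 [64T→58T]: ω = 641.8472×64/58 = 708.2452 rpm, dir flips to −; running = −708.2452
Stage 4 [14T→89T]: ω = 708.2452×14/89 = 111.4094 rpm, dir flips to +; running = +111.4094
Stage 5 [12T→13T]: ω = 111.4094×12/13 = 102.8394 rpm, dir flips to −; running = −102.8394

-102.8394 rpm (opposite to input, |ω| = 102.8394 rpm)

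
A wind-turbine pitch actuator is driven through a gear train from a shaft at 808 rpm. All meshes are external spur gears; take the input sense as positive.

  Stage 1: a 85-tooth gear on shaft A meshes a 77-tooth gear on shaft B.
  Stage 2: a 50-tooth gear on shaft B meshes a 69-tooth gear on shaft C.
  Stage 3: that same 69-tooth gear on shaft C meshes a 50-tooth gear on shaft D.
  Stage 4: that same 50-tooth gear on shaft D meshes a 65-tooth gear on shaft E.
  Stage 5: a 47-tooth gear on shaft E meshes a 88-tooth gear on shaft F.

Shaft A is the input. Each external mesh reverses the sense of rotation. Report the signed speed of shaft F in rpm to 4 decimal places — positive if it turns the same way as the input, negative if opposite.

Stage 1 [85T→77T]: ω = 808.0000×85/77 = 891.9481 rpm, dir flips to −; running = −891.9481
Stage 2 [50T→69T]: ω = 891.9481×50/69 = 646.3392 rpm, dir flips to +; running = +646.3392
Stage 3 [69T→50T]: ω = 646.3392×69/50 = 891.9481 rpm, dir flips to −; running = −891.9481
Stage 4 [50T→65T]: ω = 891.9481×50/65 = 686.1139 rpm, dir flips to +; running = +686.1139
Stage 5 [47T→88T]: ω = 686.1139×47/88 = 366.4472 rpm, dir flips to −; running = −366.4472

-366.4472 rpm (opposite to input, |ω| = 366.4472 rpm)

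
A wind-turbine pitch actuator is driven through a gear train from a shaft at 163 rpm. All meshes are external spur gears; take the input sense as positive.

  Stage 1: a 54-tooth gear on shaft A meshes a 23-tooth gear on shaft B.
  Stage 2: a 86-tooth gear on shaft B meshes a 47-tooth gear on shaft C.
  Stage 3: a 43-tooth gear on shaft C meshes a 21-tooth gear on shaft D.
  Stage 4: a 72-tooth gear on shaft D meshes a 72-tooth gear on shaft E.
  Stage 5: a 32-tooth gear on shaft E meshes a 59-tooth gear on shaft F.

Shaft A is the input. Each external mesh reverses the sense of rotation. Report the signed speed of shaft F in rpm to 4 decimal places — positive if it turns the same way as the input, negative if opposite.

Stage 1 [54T→23T]: ω = 163.0000×54/23 = 382.6957 rpm, dir flips to −; running = −382.6957
Stage 2 [86T→47T]: ω = 382.6957×86/47 = 700.2516 rpm, dir flips to +; running = +700.2516
Stage 3 [43T→21T]: ω = 700.2516×43/21 = 1433.8486 rpm, dir flips to −; running = −1433.8486
Stage 4 [72T→72T]: ω = 1433.8486×72/72 = 1433.8486 rpm, dir flips to +; running = +1433.8486
Stage 5 [32T→59T]: ω = 1433.8486×32/59 = 777.6806 rpm, dir flips to −; running = −777.6806

-777.6806 rpm (opposite to input, |ω| = 777.6806 rpm)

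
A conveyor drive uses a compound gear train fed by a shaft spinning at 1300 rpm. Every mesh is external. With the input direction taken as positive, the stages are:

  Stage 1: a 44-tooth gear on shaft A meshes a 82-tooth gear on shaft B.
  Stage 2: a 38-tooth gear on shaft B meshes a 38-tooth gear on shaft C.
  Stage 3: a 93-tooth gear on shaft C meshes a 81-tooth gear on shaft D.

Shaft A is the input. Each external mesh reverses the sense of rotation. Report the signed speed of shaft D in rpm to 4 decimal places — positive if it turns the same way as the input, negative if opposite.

-800.9033 rpm (opposite to input, |ω| = 800.9033 rpm)

Stage 1 [44T→82T]: ω = 1300.0000×44/82 = 697.5610 rpm, dir flips to −; running = −697.5610
Stage 2 [38T→38T]: ω = 697.5610×38/38 = 697.5610 rpm, dir flips to +; running = +697.5610
Stage 3 [93T→81T]: ω = 697.5610×93/81 = 800.9033 rpm, dir flips to −; running = −800.9033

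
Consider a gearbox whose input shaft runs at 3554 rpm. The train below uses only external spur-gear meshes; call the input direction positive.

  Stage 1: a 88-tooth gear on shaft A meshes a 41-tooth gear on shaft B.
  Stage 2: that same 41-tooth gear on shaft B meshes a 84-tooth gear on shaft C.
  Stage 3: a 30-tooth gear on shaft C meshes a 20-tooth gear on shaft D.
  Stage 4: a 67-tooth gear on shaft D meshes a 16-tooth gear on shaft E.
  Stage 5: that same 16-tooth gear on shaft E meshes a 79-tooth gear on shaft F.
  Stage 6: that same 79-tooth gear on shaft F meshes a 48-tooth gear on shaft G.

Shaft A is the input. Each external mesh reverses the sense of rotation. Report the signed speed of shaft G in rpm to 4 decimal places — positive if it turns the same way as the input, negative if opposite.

+7795.5298 rpm (same as input, |ω| = 7795.5298 rpm)

Stage 1 [88T→41T]: ω = 3554.0000×88/41 = 7628.0976 rpm, dir flips to −; running = −7628.0976
Stage 2 [41T→84T]: ω = 7628.0976×41/84 = 3723.2381 rpm, dir flips to +; running = +3723.2381
Stage 3 [30T→20T]: ω = 3723.2381×30/20 = 5584.8571 rpm, dir flips to −; running = −5584.8571
Stage 4 [67T→16T]: ω = 5584.8571×67/16 = 23386.5893 rpm, dir flips to +; running = +23386.5893
Stage 5 [16T→79T]: ω = 23386.5893×16/79 = 4736.5244 rpm, dir flips to −; running = −4736.5244
Stage 6 [79T→48T]: ω = 4736.5244×79/48 = 7795.5298 rpm, dir flips to +; running = +7795.5298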